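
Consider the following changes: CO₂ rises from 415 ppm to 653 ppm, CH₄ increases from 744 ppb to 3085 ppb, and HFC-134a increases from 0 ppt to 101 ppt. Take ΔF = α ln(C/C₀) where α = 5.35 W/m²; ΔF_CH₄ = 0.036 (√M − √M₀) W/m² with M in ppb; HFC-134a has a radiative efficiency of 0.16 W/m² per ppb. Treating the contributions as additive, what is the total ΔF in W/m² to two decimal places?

CO₂: 5.35 × ln(653/415) = 5.35 × ln(1.57349) = 5.35 × 0.45330 = 2.4252 W/m².
CH₄: 0.036 × (√3085 − √744) = 0.036 × (55.5428 − 27.2764) = 0.036 × 28.2664 = 1.0176 W/m².
HFC-134a: Δ = 101 − 0 = 101 ppt = 0.101 ppb; ΔF = 0.16 × 0.101 = 0.0162 W/m².
Total ΔF = 2.4252 + 1.0176 + 0.0162 = 3.4590 W/m².

ΔF = 3.46 W/m²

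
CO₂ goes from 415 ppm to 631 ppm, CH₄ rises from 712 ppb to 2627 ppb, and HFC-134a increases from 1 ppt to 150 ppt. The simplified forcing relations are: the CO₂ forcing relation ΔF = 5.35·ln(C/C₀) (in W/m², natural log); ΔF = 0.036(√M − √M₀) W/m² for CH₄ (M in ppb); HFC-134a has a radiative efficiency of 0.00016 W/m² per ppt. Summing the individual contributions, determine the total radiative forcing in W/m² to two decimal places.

CO₂: 5.35 × ln(631/415) = 5.35 × ln(1.52048) = 5.35 × 0.41903 = 2.2418 W/m².
CH₄: 0.036 × (√2627 − √712) = 0.036 × (51.2543 − 26.6833) = 0.036 × 24.5710 = 0.8846 W/m².
HFC-134a: ΔF = 0.00016 × (150 − 1) = 0.00016 × 149 = 0.0238 W/m².
Total ΔF = 2.2418 + 0.8846 + 0.0238 = 3.1502 W/m².

ΔF = 3.15 W/m²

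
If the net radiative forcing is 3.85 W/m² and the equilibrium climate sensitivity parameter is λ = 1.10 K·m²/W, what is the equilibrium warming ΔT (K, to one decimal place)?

ΔT = 4.2 K

ΔT = λ ΔF = 1.10 × 3.85 = 4.2350 K.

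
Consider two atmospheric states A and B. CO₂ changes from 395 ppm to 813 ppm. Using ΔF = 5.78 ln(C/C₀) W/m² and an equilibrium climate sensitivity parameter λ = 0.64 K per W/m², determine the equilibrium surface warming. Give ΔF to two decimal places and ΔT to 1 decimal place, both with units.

CO₂: 5.78 × ln(813/395) = 5.78 × ln(2.05823) = 5.78 × 0.72185 = 4.1723 W/m².
ΔT = λ ΔF = 0.64 × 4.17 = 2.6688 K.

ΔF = 4.17 W/m²; ΔT = 2.7 K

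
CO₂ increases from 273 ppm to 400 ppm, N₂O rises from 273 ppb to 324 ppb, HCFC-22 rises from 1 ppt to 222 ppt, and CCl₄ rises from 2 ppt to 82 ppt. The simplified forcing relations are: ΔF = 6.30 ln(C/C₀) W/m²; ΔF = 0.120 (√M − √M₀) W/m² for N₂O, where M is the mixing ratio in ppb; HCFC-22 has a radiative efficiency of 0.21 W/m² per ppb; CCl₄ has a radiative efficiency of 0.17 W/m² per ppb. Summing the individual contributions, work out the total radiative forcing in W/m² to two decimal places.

ΔF = 2.64 W/m²

CO₂: 6.30 × ln(400/273) = 6.30 × ln(1.46520) = 6.30 × 0.38199 = 2.4065 W/m².
N₂O: 0.120 × (√324 − √273) = 0.120 × (18.0000 − 16.5227) = 0.120 × 1.4773 = 0.1773 W/m².
HCFC-22: Δ = 222 − 1 = 221 ppt = 0.221 ppb; ΔF = 0.21 × 0.221 = 0.0464 W/m².
CCl₄: Δ = 82 − 2 = 80 ppt = 0.080 ppb; ΔF = 0.17 × 0.080 = 0.0136 W/m².
Total ΔF = 2.4065 + 0.1773 + 0.0464 + 0.0136 = 2.6438 W/m².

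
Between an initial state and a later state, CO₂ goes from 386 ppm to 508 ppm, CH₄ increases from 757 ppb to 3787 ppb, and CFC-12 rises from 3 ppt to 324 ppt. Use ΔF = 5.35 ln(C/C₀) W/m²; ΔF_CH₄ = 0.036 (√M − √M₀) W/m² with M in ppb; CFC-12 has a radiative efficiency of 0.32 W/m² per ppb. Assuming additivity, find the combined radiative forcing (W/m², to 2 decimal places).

ΔF = 2.80 W/m²

CO₂: 5.35 × ln(508/386) = 5.35 × ln(1.31606) = 5.35 × 0.27464 = 1.4693 W/m².
CH₄: 0.036 × (√3787 − √757) = 0.036 × (61.5386 − 27.5136) = 0.036 × 34.0250 = 1.2249 W/m².
CFC-12: Δ = 324 − 3 = 321 ppt = 0.321 ppb; ΔF = 0.32 × 0.321 = 0.1027 W/m².
Total ΔF = 1.4693 + 1.2249 + 0.1027 = 2.7969 W/m².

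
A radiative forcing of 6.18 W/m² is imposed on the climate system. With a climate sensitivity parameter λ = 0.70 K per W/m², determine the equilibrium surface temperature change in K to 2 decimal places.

ΔT = λ ΔF = 0.70 × 6.18 = 4.3260 K.

ΔT = 4.33 K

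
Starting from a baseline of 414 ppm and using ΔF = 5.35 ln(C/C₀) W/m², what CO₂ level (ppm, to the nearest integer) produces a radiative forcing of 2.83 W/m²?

Set 5.35 ln(C/414) = 2.83, so ln(C/414) = 2.83/5.35 = 0.52897.
Then C/414 = e^0.52897 = 1.69718, giving C = 414 × 1.69718 = 702.63 ppm.

C ≈ 703 ppm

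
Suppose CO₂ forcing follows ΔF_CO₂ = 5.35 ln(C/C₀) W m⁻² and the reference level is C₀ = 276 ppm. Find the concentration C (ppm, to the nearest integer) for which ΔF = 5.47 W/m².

Set 5.35 ln(C/276) = 5.47, so ln(C/276) = 5.47/5.35 = 1.02243.
Then C/276 = e^1.02243 = 2.77994, giving C = 276 × 2.77994 = 767.26 ppm.

C ≈ 767 ppm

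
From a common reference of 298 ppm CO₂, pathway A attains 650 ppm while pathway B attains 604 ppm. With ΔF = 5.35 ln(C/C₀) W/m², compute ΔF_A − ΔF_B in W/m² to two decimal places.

ΔF_A − ΔF_B = 0.39 W/m²

ΔF_A = 5.35 ln(650/298) = 5.35 × 0.77988 = 4.1724 W/m².
ΔF_B = 5.35 ln(604/298) = 5.35 × 0.70648 = 3.7797 W/m².
Difference: 4.1724 − 3.7797 = 0.3927 W/m².
(Equivalently, ΔF_A − ΔF_B = 5.35 ln(650/604) = 5.35 × 0.07340 = 0.3927 W/m².)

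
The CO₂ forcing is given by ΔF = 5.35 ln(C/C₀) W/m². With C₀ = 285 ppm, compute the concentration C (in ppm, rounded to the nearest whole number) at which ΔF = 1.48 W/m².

C ≈ 376 ppm

Set 5.35 ln(C/285) = 1.48, so ln(C/285) = 1.48/5.35 = 0.27664.
Then C/285 = e^0.27664 = 1.31869, giving C = 285 × 1.31869 = 375.83 ppm.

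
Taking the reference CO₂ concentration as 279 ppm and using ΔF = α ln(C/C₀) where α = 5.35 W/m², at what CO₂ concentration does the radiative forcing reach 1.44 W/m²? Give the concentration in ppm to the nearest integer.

C ≈ 365 ppm

Set 5.35 ln(C/279) = 1.44, so ln(C/279) = 1.44/5.35 = 0.26916.
Then C/279 = e^0.26916 = 1.30886, giving C = 279 × 1.30886 = 365.17 ppm.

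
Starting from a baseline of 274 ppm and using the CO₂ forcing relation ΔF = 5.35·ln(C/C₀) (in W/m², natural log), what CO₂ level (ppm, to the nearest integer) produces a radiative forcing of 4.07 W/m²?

Set 5.35 ln(C/274) = 4.07, so ln(C/274) = 4.07/5.35 = 0.76075.
Then C/274 = e^0.76075 = 2.13988, giving C = 274 × 2.13988 = 586.33 ppm.

C ≈ 586 ppm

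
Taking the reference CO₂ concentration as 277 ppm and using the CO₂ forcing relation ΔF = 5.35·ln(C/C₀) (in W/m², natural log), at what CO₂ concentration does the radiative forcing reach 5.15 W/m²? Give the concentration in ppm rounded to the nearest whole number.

Set 5.35 ln(C/277) = 5.15, so ln(C/277) = 5.15/5.35 = 0.96262.
Then C/277 = e^0.96262 = 2.61855, giving C = 277 × 2.61855 = 725.34 ppm.

C ≈ 725 ppm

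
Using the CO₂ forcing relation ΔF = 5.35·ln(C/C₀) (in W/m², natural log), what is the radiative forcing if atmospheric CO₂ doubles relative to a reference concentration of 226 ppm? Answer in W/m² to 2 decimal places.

Because the forcing depends only on the ratio C/C₀, the initial concentration does not enter.
ΔF = 5.35 × ln(2) = 5.35 × 0.69315 = 3.7084 W/m².

ΔF = 3.71 W/m²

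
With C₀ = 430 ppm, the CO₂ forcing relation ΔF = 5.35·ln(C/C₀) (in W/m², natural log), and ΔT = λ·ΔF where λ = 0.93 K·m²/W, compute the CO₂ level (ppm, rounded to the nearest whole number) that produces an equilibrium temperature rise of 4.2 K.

Required forcing: ΔF = ΔT/λ = 4.2/0.93 = 4.5161 W/m².
Then ln(C/430) = ΔF/5.35 = 4.5161/5.35 = 0.84413.
So C = 430 × e^0.84413 = 430 × 2.32595 = 1000.16 ppm.

C ≈ 1000 ppm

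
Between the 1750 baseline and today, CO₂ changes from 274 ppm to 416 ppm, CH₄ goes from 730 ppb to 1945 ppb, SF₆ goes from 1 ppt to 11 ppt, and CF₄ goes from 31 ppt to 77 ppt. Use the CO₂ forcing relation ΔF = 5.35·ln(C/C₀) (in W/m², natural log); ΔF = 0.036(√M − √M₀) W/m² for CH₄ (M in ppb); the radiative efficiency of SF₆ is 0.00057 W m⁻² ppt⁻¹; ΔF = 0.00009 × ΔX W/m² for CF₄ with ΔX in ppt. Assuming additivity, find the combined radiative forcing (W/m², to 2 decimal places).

CO₂: 5.35 × ln(416/274) = 5.35 × ln(1.51825) = 5.35 × 0.41756 = 2.2339 W/m².
CH₄: 0.036 × (√1945 − √730) = 0.036 × (44.1022 − 27.0185) = 0.036 × 17.0837 = 0.6150 W/m².
SF₆: ΔF = 0.00057 × (11 − 1) = 0.00057 × 10 = 0.0057 W/m².
CF₄: ΔF = 0.00009 × (77 − 31) = 0.00009 × 46 = 0.0041 W/m².
Total ΔF = 2.2339 + 0.6150 + 0.0057 + 0.0041 = 2.8587 W/m².

ΔF = 2.86 W/m²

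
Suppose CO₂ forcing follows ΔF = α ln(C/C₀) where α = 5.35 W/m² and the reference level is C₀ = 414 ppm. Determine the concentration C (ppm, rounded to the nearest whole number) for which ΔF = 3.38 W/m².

Set 5.35 ln(C/414) = 3.38, so ln(C/414) = 3.38/5.35 = 0.63178.
Then C/414 = e^0.63178 = 1.88096, giving C = 414 × 1.88096 = 778.72 ppm.

C ≈ 779 ppm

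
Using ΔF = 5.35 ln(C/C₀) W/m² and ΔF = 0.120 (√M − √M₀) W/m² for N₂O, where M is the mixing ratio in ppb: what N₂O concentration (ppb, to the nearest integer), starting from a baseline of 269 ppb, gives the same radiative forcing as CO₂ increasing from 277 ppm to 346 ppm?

M ≈ 693 ppb

CO₂ forcing: 5.35 × ln(346/277) = 5.35 × 0.222421 = 1.18995 W/m².
Set 0.120(√M − √269) = 1.18995: √M = 1.18995/0.120 + √269 = 9.9163 + 16.4012 = 26.3175.
M = (26.3175)² = 692.61 ppb.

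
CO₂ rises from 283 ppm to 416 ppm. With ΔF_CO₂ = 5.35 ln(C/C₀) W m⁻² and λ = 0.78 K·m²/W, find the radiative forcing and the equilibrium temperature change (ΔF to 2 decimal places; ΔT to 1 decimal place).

CO₂: 5.35 × ln(416/283) = 5.35 × ln(1.46996) = 5.35 × 0.38524 = 2.0610 W/m².
ΔT = λ ΔF = 0.78 × 2.06 = 1.6068 K.

ΔF = 2.06 W/m²; ΔT = 1.6 K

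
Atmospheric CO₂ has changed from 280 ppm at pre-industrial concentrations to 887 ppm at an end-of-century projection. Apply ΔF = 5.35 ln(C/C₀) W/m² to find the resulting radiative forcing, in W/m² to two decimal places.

ΔF = 6.17 W/m²

CO₂: 5.35 × ln(887/280) = 5.35 × ln(3.16786) = 5.35 × 1.15306 = 6.1689 W/m².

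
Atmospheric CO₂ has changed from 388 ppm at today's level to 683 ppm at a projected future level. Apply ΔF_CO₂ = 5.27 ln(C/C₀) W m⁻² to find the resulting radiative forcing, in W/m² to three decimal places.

ΔF = 2.980 W/m²

CO₂ absorption bands are partially saturated, so forcing scales with the logarithm of the concentration ratio.
CO₂: 5.27 × ln(683/388) = 5.27 × ln(1.76031) = 5.27 × 0.56549 = 2.9801 W/m².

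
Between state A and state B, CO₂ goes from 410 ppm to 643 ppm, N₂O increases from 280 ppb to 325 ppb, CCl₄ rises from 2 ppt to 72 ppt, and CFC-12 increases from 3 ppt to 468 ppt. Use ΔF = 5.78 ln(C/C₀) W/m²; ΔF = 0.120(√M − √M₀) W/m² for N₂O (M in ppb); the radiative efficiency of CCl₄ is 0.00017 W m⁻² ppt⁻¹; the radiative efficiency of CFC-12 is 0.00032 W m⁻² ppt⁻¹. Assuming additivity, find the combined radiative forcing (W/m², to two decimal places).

CO₂: 5.78 × ln(643/410) = 5.78 × ln(1.56829) = 5.78 × 0.44999 = 2.6009 W/m².
N₂O: 0.120 × (√325 − √280) = 0.120 × (18.0278 − 16.7332) = 0.120 × 1.2946 = 0.1554 W/m².
CCl₄: ΔF = 0.00017 × (72 − 2) = 0.00017 × 70 = 0.0119 W/m².
CFC-12: ΔF = 0.00032 × (468 − 3) = 0.00032 × 465 = 0.1488 W/m².
Total ΔF = 2.6009 + 0.1554 + 0.0119 + 0.1488 = 2.9170 W/m².

ΔF = 2.92 W/m²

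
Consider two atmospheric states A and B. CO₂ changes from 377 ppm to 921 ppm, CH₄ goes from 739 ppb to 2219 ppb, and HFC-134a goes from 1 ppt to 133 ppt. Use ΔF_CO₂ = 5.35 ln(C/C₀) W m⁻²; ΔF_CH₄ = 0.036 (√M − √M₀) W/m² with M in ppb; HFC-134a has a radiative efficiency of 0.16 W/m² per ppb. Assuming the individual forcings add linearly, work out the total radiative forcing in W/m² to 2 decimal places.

ΔF = 5.52 W/m²

CO₂: 5.35 × ln(921/377) = 5.35 × ln(2.44297) = 5.35 × 0.89321 = 4.7787 W/m².
CH₄: 0.036 × (√2219 − √739) = 0.036 × (47.1063 − 27.1846) = 0.036 × 19.9217 = 0.7172 W/m².
HFC-134a: Δ = 133 − 1 = 132 ppt = 0.132 ppb; ΔF = 0.16 × 0.132 = 0.0211 W/m².
Total ΔF = 4.7787 + 0.7172 + 0.0211 = 5.5170 W/m².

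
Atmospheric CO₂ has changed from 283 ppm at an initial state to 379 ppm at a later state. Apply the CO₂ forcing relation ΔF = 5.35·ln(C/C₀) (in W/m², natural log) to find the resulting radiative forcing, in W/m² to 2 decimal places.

CO₂: 5.35 × ln(379/283) = 5.35 × ln(1.33922) = 5.35 × 0.29209 = 1.5627 W/m².

ΔF = 1.56 W/m²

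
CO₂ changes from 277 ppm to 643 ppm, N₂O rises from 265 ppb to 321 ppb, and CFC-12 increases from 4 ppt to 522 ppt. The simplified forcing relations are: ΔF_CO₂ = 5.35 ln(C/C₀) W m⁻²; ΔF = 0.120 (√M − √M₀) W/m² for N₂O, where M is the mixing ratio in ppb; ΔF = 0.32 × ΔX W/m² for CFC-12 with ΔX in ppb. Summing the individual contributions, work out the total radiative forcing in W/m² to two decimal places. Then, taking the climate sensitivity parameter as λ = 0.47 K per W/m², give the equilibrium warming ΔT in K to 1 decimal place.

CO₂: 5.35 × ln(643/277) = 5.35 × ln(2.32130) = 5.35 × 0.84213 = 4.5054 W/m².
N₂O: 0.120 × (√321 − √265) = 0.120 × (17.9165 − 16.2788) = 0.120 × 1.6377 = 0.1965 W/m².
CFC-12: Δ = 522 − 4 = 518 ppt = 0.518 ppb; ΔF = 0.32 × 0.518 = 0.1658 W/m².
Total ΔF = 4.5054 + 0.1965 + 0.1658 = 4.8677 W/m².
ΔT = λ ΔF = 0.47 × 4.87 = 2.2889 K.

ΔF = 4.87 W/m²; ΔT = 2.3 K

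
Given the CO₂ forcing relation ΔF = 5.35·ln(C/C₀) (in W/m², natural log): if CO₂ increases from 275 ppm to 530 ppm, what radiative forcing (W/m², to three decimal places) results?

CO₂: 5.35 × ln(530/275) = 5.35 × ln(1.92727) = 5.35 × 0.65610 = 3.5101 W/m².

ΔF = 3.510 W/m²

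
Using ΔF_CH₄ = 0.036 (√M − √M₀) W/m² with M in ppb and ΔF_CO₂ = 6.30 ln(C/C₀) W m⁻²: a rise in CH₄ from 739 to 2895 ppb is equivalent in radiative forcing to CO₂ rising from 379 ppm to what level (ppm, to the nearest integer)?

C ≈ 441 ppm

CH₄ forcing: 0.036 × (√2895 − √739) = 0.036 × (53.8052 − 27.1846) = 0.036 × 26.6206 = 0.95834 W/m².
Set 6.30 ln(C/379) = 0.95834: ln(C/379) = 0.95834/6.30 = 0.15212, so C = 379 × e^0.15212 = 379 × 1.16430 = 441.27 ppm.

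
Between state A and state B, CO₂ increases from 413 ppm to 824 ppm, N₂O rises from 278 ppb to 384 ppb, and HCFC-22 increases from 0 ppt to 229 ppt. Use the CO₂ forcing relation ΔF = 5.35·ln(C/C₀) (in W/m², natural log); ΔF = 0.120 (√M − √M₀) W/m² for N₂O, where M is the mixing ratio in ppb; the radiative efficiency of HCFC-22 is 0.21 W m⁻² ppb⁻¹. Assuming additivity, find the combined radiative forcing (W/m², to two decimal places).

ΔF = 4.09 W/m²

CO₂: 5.35 × ln(824/413) = 5.35 × ln(1.99516) = 5.35 × 0.69072 = 3.6954 W/m².
N₂O: 0.120 × (√384 − √278) = 0.120 × (19.5959 − 16.6733) = 0.120 × 2.9226 = 0.3507 W/m².
HCFC-22: Δ = 229 − 0 = 229 ppt = 0.229 ppb; ΔF = 0.21 × 0.229 = 0.0481 W/m².
Total ΔF = 3.6954 + 0.3507 + 0.0481 = 4.0942 W/m².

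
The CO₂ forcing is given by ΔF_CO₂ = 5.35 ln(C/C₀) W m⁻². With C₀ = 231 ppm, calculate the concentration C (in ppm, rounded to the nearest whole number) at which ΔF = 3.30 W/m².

Set 5.35 ln(C/231) = 3.30, so ln(C/231) = 3.30/5.35 = 0.61682.
Then C/231 = e^0.61682 = 1.85303, giving C = 231 × 1.85303 = 428.05 ppm.

C ≈ 428 ppm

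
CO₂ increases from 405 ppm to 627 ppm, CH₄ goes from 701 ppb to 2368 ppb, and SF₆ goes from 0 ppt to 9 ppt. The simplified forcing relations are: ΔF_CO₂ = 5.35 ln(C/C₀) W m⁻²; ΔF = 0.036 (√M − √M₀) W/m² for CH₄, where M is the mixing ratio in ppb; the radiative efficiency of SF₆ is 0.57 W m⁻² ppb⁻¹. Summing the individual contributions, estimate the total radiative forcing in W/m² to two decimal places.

ΔF = 3.14 W/m²

CO₂: 5.35 × ln(627/405) = 5.35 × ln(1.54815) = 5.35 × 0.43706 = 2.3383 W/m².
CH₄: 0.036 × (√2368 − √701) = 0.036 × (48.6621 − 26.4764) = 0.036 × 22.1857 = 0.7987 W/m².
SF₆: Δ = 9 − 0 = 9 ppt = 0.009 ppb; ΔF = 0.57 × 0.009 = 0.0051 W/m².
Total ΔF = 2.3383 + 0.7987 + 0.0051 = 3.1421 W/m².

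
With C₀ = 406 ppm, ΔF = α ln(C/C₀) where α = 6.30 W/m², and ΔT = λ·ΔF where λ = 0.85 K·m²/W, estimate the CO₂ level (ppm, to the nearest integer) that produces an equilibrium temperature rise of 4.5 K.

C ≈ 941 ppm

Required forcing: ΔF = ΔT/λ = 4.5/0.85 = 5.2941 W/m².
Then ln(C/406) = ΔF/6.30 = 5.2941/6.30 = 0.84033.
So C = 406 × e^0.84033 = 406 × 2.31713 = 940.75 ppm.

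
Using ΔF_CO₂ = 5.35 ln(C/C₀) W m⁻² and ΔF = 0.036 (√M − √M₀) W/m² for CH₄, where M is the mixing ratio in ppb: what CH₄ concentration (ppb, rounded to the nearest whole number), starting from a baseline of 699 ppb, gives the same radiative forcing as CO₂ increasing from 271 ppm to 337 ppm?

M ≈ 3461 ppb

CO₂ forcing: 5.35 × ln(337/271) = 5.35 × 0.217964 = 1.16611 W/m².
Set 0.036(√M − √699) = 1.16611: √M = 1.16611/0.036 + √699 = 32.3919 + 26.4386 = 58.8305.
M = (58.8305)² = 3461.03 ppb.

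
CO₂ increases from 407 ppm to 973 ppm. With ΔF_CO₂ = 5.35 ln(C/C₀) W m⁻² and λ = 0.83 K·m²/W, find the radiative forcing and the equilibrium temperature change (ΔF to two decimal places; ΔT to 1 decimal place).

ΔF = 4.66 W/m²; ΔT = 3.9 K

CO₂: 5.35 × ln(973/407) = 5.35 × ln(2.39066) = 5.35 × 0.87157 = 4.6629 W/m².
ΔT = λ ΔF = 0.83 × 4.66 = 3.8678 K.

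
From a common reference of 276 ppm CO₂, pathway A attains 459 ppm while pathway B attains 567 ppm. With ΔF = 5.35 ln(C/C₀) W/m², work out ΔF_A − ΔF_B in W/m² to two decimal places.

ΔF_A = 5.35 ln(459/276) = 5.35 × 0.50865 = 2.7213 W/m².
ΔF_B = 5.35 ln(567/276) = 5.35 × 0.71996 = 3.8518 W/m².
Difference: 2.7213 − 3.8518 = -1.1305 W/m².

ΔF_A − ΔF_B = -1.13 W/m²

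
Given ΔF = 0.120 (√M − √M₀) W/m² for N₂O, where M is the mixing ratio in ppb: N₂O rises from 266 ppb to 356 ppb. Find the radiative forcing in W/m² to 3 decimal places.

ΔF = 0.307 W/m²

N₂O: 0.120 × (√356 − √266) = 0.120 × (18.8680 − 16.3095) = 0.120 × 2.5585 = 0.3070 W/m².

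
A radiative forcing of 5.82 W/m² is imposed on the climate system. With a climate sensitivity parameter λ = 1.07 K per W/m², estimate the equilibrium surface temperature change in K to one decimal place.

ΔT = 6.2 K

ΔT = λ ΔF = 1.07 × 5.82 = 6.2274 K.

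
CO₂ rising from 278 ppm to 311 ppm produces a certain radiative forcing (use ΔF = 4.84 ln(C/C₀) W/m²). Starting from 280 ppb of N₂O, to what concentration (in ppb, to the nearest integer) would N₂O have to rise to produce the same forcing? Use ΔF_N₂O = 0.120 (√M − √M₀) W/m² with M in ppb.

CO₂ forcing: 4.84 × ln(311/278) = 4.84 × 0.112172 = 0.54291 W/m².
Set 0.120(√M − √280) = 0.54291: √M = 0.54291/0.120 + √280 = 4.5243 + 16.7332 = 21.2575.
M = (21.2575)² = 451.88 ppb.

M ≈ 452 ppb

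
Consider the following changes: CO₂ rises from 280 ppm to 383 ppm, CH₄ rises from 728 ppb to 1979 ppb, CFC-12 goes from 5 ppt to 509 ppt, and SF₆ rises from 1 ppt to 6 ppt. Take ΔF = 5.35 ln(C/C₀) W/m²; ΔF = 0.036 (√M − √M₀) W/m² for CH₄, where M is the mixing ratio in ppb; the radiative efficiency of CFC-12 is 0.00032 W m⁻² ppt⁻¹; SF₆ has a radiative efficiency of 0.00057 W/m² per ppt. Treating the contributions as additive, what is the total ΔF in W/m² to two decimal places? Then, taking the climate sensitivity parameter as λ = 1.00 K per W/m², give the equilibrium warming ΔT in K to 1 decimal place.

CO₂: 5.35 × ln(383/280) = 5.35 × ln(1.36786) = 5.35 × 0.31325 = 1.6759 W/m².
CH₄: 0.036 × (√1979 − √728) = 0.036 × (44.4860 − 26.9815) = 0.036 × 17.5045 = 0.6302 W/m².
CFC-12: ΔF = 0.00032 × (509 − 5) = 0.00032 × 504 = 0.1613 W/m².
SF₆: ΔF = 0.00057 × (6 − 1) = 0.00057 × 5 = 0.0029 W/m².
Total ΔF = 1.6759 + 0.6302 + 0.1613 + 0.0029 = 2.4703 W/m².
ΔT = λ ΔF = 1.00 × 2.47 = 2.4700 K.

ΔF = 2.47 W/m²; ΔT = 2.5 K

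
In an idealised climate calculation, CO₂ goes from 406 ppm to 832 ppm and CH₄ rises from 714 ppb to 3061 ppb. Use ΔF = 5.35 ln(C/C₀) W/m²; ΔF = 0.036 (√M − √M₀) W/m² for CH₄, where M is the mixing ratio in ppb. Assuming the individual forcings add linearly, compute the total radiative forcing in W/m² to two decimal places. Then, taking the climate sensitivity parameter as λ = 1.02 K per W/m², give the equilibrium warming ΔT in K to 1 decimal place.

ΔF = 4.87 W/m²; ΔT = 5.0 K

CO₂: 5.35 × ln(832/406) = 5.35 × ln(2.04926) = 5.35 × 0.71748 = 3.8385 W/m².
CH₄: 0.036 × (√3061 − √714) = 0.036 × (55.3263 − 26.7208) = 0.036 × 28.6055 = 1.0298 W/m².
Total ΔF = 3.8385 + 1.0298 = 4.8683 W/m².
ΔT = λ ΔF = 1.02 × 4.87 = 4.9674 K.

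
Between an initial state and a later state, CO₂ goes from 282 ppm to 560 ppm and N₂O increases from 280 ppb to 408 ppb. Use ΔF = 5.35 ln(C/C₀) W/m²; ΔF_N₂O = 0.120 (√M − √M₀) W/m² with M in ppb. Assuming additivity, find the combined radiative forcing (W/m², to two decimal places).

CO₂: 5.35 × ln(560/282) = 5.35 × ln(1.98582) = 5.35 × 0.68603 = 3.6703 W/m².
N₂O: 0.120 × (√408 − √280) = 0.120 × (20.1990 − 16.7332) = 0.120 × 3.4658 = 0.4159 W/m².
Total ΔF = 3.6703 + 0.4159 = 4.0862 W/m².

ΔF = 4.09 W/m²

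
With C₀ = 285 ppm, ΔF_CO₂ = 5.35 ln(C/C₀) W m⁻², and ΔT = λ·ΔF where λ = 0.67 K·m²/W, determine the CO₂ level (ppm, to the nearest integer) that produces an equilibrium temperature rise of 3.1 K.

Required forcing: ΔF = ΔT/λ = 3.1/0.67 = 4.6269 W/m².
Then ln(C/285) = ΔF/5.35 = 4.6269/5.35 = 0.86484.
So C = 285 × e^0.86484 = 285 × 2.37463 = 676.77 ppm.

C ≈ 677 ppm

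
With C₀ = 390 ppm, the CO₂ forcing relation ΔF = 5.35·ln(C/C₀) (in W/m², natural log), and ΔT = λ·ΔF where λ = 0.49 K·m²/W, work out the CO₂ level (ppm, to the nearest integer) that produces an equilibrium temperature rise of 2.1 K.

C ≈ 869 ppm

Required forcing: ΔF = ΔT/λ = 2.1/0.49 = 4.2857 W/m².
Then ln(C/390) = ΔF/5.35 = 4.2857/5.35 = 0.80107.
So C = 390 × e^0.80107 = 390 × 2.22792 = 868.89 ppm.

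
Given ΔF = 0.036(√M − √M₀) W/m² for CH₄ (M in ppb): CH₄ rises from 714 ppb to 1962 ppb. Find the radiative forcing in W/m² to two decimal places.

ΔF = 0.63 W/m²

CH₄: 0.036 × (√1962 − √714) = 0.036 × (44.2945 − 26.7208) = 0.036 × 17.5737 = 0.6327 W/m².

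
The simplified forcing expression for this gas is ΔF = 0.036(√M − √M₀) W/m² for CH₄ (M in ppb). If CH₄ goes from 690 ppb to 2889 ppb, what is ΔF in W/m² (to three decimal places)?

CH₄: 0.036 × (√2889 − √690) = 0.036 × (53.7494 − 26.2679) = 0.036 × 27.4815 = 0.9893 W/m².

ΔF = 0.989 W/m²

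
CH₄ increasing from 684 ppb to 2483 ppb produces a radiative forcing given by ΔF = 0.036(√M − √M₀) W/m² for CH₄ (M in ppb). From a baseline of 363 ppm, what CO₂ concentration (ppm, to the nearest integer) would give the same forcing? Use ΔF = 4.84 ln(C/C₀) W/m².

C ≈ 433 ppm

CH₄ forcing: 0.036 × (√2483 − √684) = 0.036 × (49.8297 − 26.1534) = 0.036 × 23.6763 = 0.85235 W/m².
Set 4.84 ln(C/363) = 0.85235: ln(C/363) = 0.85235/4.84 = 0.17611, so C = 363 × e^0.17611 = 363 × 1.19257 = 432.90 ppm.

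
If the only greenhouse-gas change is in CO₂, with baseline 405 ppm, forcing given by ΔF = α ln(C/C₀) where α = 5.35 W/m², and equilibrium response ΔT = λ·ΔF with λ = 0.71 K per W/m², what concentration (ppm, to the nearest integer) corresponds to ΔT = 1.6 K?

C ≈ 617 ppm

Required forcing: ΔF = ΔT/λ = 1.6/0.71 = 2.2535 W/m².
Then ln(C/405) = ΔF/5.35 = 2.2535/5.35 = 0.42121.
So C = 405 × e^0.42121 = 405 × 1.52380 = 617.14 ppm.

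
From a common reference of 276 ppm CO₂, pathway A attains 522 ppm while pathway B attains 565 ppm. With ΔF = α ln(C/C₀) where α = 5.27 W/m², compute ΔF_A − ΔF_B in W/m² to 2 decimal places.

ΔF_A = 5.27 ln(522/276) = 5.27 × 0.63727 = 3.3584 W/m².
ΔF_B = 5.27 ln(565/276) = 5.27 × 0.71642 = 3.7755 W/m².
Difference: 3.3584 − 3.7755 = -0.4171 W/m².

ΔF_A − ΔF_B = -0.42 W/m²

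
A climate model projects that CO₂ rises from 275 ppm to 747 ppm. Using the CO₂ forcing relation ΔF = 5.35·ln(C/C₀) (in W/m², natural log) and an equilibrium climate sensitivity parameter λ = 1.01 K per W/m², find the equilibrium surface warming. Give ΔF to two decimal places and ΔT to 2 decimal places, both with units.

CO₂: 5.35 × ln(747/275) = 5.35 × ln(2.71636) = 5.35 × 0.99929 = 5.3462 W/m².
ΔT = λ ΔF = 1.01 × 5.35 = 5.4035 K.

ΔF = 5.35 W/m²; ΔT = 5.40 K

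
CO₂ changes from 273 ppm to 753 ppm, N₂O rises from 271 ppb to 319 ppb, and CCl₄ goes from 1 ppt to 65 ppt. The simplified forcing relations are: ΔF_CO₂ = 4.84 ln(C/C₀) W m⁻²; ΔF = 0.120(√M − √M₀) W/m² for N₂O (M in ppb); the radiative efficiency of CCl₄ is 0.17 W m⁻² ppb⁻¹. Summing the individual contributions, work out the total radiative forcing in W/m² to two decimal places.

ΔF = 5.09 W/m²

CO₂: 4.84 × ln(753/273) = 4.84 × ln(2.75824) = 4.84 × 1.01459 = 4.9106 W/m².
N₂O: 0.120 × (√319 − √271) = 0.120 × (17.8606 − 16.4621) = 0.120 × 1.3985 = 0.1678 W/m².
CCl₄: Δ = 65 − 1 = 64 ppt = 0.064 ppb; ΔF = 0.17 × 0.064 = 0.0109 W/m².
Total ΔF = 4.9106 + 0.1678 + 0.0109 = 5.0893 W/m².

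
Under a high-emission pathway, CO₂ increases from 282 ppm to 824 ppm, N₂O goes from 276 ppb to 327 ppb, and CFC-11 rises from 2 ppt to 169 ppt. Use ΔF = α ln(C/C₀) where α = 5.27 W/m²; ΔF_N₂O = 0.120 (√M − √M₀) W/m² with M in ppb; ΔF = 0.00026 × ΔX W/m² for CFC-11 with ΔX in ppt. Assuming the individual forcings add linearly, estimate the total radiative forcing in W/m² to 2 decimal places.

ΔF = 5.87 W/m²

CO₂: 5.27 × ln(824/282) = 5.27 × ln(2.92199) = 5.27 × 1.07226 = 5.6508 W/m².
N₂O: 0.120 × (√327 − √276) = 0.120 × (18.0831 − 16.6132) = 0.120 × 1.4699 = 0.1764 W/m².
CFC-11: ΔF = 0.00026 × (169 − 2) = 0.00026 × 167 = 0.0434 W/m².
Total ΔF = 5.6508 + 0.1764 + 0.0434 = 5.8706 W/m².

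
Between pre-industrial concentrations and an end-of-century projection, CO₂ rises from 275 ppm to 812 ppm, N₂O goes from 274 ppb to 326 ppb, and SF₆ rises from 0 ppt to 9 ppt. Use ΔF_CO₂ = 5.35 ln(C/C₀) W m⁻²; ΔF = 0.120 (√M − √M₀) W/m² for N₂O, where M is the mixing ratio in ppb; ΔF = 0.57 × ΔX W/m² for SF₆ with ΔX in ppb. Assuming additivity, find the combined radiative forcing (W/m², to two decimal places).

ΔF = 5.98 W/m²

CO₂: 5.35 × ln(812/275) = 5.35 × ln(2.95273) = 5.35 × 1.08273 = 5.7926 W/m².
N₂O: 0.120 × (√326 − √274) = 0.120 × (18.0555 − 16.5529) = 0.120 × 1.5026 = 0.1803 W/m².
SF₆: Δ = 9 − 0 = 9 ppt = 0.009 ppb; ΔF = 0.57 × 0.009 = 0.0051 W/m².
Total ΔF = 5.7926 + 0.1803 + 0.0051 = 5.9780 W/m².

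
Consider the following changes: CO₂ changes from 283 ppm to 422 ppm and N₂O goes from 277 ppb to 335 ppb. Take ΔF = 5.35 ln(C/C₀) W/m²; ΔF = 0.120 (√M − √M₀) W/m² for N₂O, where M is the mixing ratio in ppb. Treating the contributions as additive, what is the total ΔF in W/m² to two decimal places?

CO₂: 5.35 × ln(422/283) = 5.35 × ln(1.49117) = 5.35 × 0.39956 = 2.1376 W/m².
N₂O: 0.120 × (√335 − √277) = 0.120 × (18.3030 − 16.6433) = 0.120 × 1.6597 = 0.1992 W/m².
Total ΔF = 2.1376 + 0.1992 = 2.3368 W/m².

ΔF = 2.34 W/m²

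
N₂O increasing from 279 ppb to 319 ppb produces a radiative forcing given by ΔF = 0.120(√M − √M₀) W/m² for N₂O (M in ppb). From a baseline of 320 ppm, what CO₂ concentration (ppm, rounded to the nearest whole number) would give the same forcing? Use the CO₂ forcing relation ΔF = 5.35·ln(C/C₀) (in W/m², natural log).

N₂O forcing: 0.120 × (√319 − √279) = 0.120 × (17.8606 − 16.7033) = 0.120 × 1.1573 = 0.13888 W/m².
Set 5.35 ln(C/320) = 0.13888: ln(C/320) = 0.13888/5.35 = 0.02596, so C = 320 × e^0.02596 = 320 × 1.02630 = 328.42 ppm.

C ≈ 328 ppm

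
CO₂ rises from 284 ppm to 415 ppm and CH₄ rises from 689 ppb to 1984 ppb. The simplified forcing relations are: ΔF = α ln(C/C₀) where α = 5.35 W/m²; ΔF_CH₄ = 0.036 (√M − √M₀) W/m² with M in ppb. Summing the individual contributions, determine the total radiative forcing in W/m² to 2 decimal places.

ΔF = 2.69 W/m²

CO₂: 5.35 × ln(415/284) = 5.35 × ln(1.46127) = 5.35 × 0.37931 = 2.0293 W/m².
CH₄: 0.036 × (√1984 − √689) = 0.036 × (44.5421 − 26.2488) = 0.036 × 18.2933 = 0.6586 W/m².
Total ΔF = 2.0293 + 0.6586 = 2.6879 W/m².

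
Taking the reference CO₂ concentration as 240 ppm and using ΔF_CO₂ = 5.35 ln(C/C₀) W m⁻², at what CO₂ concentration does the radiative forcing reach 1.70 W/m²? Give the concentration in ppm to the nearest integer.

Set 5.35 ln(C/240) = 1.70, so ln(C/240) = 1.70/5.35 = 0.31776.
Then C/240 = e^0.31776 = 1.37405, giving C = 240 × 1.37405 = 329.77 ppm.

C ≈ 330 ppm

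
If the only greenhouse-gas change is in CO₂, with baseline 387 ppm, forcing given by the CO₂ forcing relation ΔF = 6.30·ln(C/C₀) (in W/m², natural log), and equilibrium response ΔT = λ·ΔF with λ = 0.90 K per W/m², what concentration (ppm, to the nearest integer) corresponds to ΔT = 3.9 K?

Required forcing: ΔF = ΔT/λ = 3.9/0.90 = 4.3333 W/m².
Then ln(C/387) = ΔF/6.30 = 4.3333/6.30 = 0.68783.
So C = 387 × e^0.68783 = 387 × 1.98939 = 769.89 ppm.

C ≈ 770 ppm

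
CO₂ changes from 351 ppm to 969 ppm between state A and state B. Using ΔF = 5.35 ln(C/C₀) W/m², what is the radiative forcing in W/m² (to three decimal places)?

CO₂: 5.35 × ln(969/351) = 5.35 × ln(2.76068) = 5.35 × 1.01548 = 5.4328 W/m².

ΔF = 5.433 W/m²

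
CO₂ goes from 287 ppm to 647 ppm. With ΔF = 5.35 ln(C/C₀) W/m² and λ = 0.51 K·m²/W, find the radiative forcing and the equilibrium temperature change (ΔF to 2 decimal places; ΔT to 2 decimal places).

CO₂: 5.35 × ln(647/287) = 5.35 × ln(2.25436) = 5.35 × 0.81287 = 4.3489 W/m².
ΔT = λ ΔF = 0.51 × 4.35 = 2.2185 K.

ΔF = 4.35 W/m²; ΔT = 2.22 K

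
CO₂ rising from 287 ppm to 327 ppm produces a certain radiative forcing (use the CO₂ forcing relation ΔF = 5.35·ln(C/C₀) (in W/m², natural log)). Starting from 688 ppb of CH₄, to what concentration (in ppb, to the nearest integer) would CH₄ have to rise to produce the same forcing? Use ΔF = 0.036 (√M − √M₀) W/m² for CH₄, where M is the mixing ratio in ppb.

CO₂ forcing: 5.35 × ln(327/287) = 5.35 × 0.130478 = 0.69806 W/m².
Set 0.036(√M − √688) = 0.69806: √M = 0.69806/0.036 + √688 = 19.3906 + 26.2298 = 45.6204.
M = (45.6204)² = 2081.22 ppb.

M ≈ 2081 ppb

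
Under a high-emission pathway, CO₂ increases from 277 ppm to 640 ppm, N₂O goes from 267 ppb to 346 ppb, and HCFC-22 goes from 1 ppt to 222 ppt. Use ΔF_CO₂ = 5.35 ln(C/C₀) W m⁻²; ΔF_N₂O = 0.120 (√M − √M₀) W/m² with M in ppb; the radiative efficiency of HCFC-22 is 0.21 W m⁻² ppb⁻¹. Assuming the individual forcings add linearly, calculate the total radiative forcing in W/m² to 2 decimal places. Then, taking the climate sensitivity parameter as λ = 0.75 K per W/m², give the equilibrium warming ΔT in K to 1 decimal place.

ΔF = 4.80 W/m²; ΔT = 3.6 K

CO₂: 5.35 × ln(640/277) = 5.35 × ln(2.31047) = 5.35 × 0.83745 = 4.4804 W/m².
N₂O: 0.120 × (√346 − √267) = 0.120 × (18.6011 − 16.3401) = 0.120 × 2.2610 = 0.2713 W/m².
HCFC-22: Δ = 222 − 1 = 221 ppt = 0.221 ppb; ΔF = 0.21 × 0.221 = 0.0464 W/m².
Total ΔF = 4.4804 + 0.2713 + 0.0464 = 4.7981 W/m².
ΔT = λ ΔF = 0.75 × 4.80 = 3.6000 K.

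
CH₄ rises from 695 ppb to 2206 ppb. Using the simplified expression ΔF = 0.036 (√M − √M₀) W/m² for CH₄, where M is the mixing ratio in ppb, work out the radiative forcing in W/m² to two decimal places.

ΔF = 0.74 W/m²

CH₄: 0.036 × (√2206 − √695) = 0.036 × (46.9681 − 26.3629) = 0.036 × 20.6052 = 0.7418 W/m².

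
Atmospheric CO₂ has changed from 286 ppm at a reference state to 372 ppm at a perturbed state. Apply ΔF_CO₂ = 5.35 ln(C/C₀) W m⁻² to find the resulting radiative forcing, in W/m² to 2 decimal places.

ΔF = 1.41 W/m²

CO₂: 5.35 × ln(372/286) = 5.35 × ln(1.30070) = 5.35 × 0.26290 = 1.4065 W/m².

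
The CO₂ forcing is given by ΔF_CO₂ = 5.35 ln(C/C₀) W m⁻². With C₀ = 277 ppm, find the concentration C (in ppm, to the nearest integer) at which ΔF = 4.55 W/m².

C ≈ 648 ppm

Set 5.35 ln(C/277) = 4.55, so ln(C/277) = 4.55/5.35 = 0.85047.
Then C/277 = e^0.85047 = 2.34075, giving C = 277 × 2.34075 = 648.39 ppm.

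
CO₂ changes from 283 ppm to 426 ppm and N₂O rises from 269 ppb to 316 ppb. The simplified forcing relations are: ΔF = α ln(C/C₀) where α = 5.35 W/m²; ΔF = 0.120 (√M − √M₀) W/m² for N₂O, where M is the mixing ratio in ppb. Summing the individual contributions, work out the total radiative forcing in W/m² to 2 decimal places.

ΔF = 2.35 W/m²

CO₂: 5.35 × ln(426/283) = 5.35 × ln(1.50530) = 5.35 × 0.40899 = 2.1881 W/m².
N₂O: 0.120 × (√316 − √269) = 0.120 × (17.7764 − 16.4012) = 0.120 × 1.3752 = 0.1650 W/m².
Total ΔF = 2.1881 + 0.1650 = 2.3531 W/m².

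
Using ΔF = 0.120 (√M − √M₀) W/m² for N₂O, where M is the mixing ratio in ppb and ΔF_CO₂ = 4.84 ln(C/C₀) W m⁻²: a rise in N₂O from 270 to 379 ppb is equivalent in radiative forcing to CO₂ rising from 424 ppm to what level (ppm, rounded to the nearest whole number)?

C ≈ 457 ppm

N₂O forcing: 0.120 × (√379 − √270) = 0.120 × (19.4679 − 16.4317) = 0.120 × 3.0362 = 0.36434 W/m².
Set 4.84 ln(C/424) = 0.36434: ln(C/424) = 0.36434/4.84 = 0.07528, so C = 424 × e^0.07528 = 424 × 1.07819 = 457.15 ppm.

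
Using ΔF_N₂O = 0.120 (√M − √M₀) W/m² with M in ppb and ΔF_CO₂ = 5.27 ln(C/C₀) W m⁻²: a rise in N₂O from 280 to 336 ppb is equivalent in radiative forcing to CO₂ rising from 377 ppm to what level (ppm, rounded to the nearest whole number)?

N₂O forcing: 0.120 × (√336 − √280) = 0.120 × (18.3303 − 16.7332) = 0.120 × 1.5971 = 0.19165 W/m².
Set 5.27 ln(C/377) = 0.19165: ln(C/377) = 0.19165/5.27 = 0.03637, so C = 377 × e^0.03637 = 377 × 1.03704 = 390.96 ppm.

C ≈ 391 ppm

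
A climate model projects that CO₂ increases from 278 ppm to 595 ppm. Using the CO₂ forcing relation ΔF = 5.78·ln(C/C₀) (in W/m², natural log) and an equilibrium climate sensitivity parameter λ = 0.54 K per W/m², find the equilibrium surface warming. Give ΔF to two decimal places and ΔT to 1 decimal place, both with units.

CO₂: 5.78 × ln(595/278) = 5.78 × ln(2.14029) = 5.78 × 0.76094 = 4.3982 W/m².
ΔT = λ ΔF = 0.54 × 4.40 = 2.3760 K.

ΔF = 4.40 W/m²; ΔT = 2.4 K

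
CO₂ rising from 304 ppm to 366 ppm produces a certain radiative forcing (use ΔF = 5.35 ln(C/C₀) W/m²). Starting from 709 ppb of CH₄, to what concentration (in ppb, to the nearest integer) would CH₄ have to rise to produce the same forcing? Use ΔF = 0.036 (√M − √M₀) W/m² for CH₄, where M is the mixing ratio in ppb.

M ≈ 2939 ppb

CO₂ forcing: 5.35 × ln(366/304) = 5.35 × 0.185606 = 0.99299 W/m².
Set 0.036(√M − √709) = 0.99299: √M = 0.99299/0.036 + √709 = 27.5831 + 26.6271 = 54.2102.
M = (54.2102)² = 2938.75 ppb.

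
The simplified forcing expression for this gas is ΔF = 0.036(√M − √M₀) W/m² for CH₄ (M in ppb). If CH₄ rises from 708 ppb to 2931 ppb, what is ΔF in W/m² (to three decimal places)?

ΔF = 0.991 W/m²

CH₄: 0.036 × (√2931 − √708) = 0.036 × (54.1387 − 26.6083) = 0.036 × 27.5304 = 0.9911 W/m².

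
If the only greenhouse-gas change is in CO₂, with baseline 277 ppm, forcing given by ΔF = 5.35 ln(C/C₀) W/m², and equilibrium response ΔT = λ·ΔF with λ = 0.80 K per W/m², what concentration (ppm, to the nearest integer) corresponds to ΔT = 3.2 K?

C ≈ 585 ppm

Required forcing: ΔF = ΔT/λ = 3.2/0.80 = 4.0000 W/m².
Then ln(C/277) = ΔF/5.35 = 4.0000/5.35 = 0.74766.
So C = 277 × e^0.74766 = 277 × 2.11205 = 585.04 ppm.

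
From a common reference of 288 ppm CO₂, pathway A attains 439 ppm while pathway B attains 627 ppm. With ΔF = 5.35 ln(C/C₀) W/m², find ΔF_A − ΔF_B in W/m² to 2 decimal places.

ΔF_A = 5.35 ln(439/288) = 5.35 × 0.42154 = 2.2552 W/m².
ΔF_B = 5.35 ln(627/288) = 5.35 × 0.77799 = 4.1622 W/m².
Difference: 2.2552 − 4.1622 = -1.9070 W/m².
(Equivalently, ΔF_A − ΔF_B = 5.35 ln(439/627) = 5.35 × -0.35645 = -1.9070 W/m².)

ΔF_A − ΔF_B = -1.91 W/m²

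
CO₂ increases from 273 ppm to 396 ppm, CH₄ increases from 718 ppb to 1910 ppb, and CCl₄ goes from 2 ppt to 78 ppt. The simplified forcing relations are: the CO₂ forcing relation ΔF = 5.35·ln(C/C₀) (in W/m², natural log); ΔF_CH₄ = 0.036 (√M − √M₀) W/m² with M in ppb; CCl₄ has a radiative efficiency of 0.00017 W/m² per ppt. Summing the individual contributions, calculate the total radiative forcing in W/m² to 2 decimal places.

CO₂: 5.35 × ln(396/273) = 5.35 × ln(1.45055) = 5.35 × 0.37194 = 1.9899 W/m².
CH₄: 0.036 × (√1910 − √718) = 0.036 × (43.7035 − 26.7955) = 0.036 × 16.9080 = 0.6087 W/m².
CCl₄: ΔF = 0.00017 × (78 − 2) = 0.00017 × 76 = 0.0129 W/m².
Total ΔF = 1.9899 + 0.6087 + 0.0129 = 2.6115 W/m².

ΔF = 2.61 W/m²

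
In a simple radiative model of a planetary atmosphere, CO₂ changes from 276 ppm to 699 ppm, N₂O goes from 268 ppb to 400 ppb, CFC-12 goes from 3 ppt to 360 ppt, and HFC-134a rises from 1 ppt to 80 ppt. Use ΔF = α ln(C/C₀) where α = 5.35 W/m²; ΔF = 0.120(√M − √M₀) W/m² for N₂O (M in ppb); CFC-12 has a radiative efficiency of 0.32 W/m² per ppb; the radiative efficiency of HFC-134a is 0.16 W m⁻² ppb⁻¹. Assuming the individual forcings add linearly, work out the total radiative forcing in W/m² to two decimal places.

CO₂: 5.35 × ln(699/276) = 5.35 × ln(2.53261) = 5.35 × 0.92925 = 4.9715 W/m².
N₂O: 0.120 × (√400 − √268) = 0.120 × (20.0000 − 16.3707) = 0.120 × 3.6293 = 0.4355 W/m².
CFC-12: Δ = 360 − 3 = 357 ppt = 0.357 ppb; ΔF = 0.32 × 0.357 = 0.1142 W/m².
HFC-134a: Δ = 80 − 1 = 79 ppt = 0.079 ppb; ΔF = 0.16 × 0.079 = 0.0126 W/m².
Total ΔF = 4.9715 + 0.4355 + 0.1142 + 0.0126 = 5.5338 W/m².

ΔF = 5.53 W/m²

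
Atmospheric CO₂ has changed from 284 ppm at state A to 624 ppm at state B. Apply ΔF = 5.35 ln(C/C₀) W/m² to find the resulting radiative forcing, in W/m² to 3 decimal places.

CO₂ absorption bands are partially saturated, so forcing scales with the logarithm of the concentration ratio.
CO₂: 5.35 × ln(624/284) = 5.35 × ln(2.19718) = 5.35 × 0.78717 = 4.2114 W/m².

ΔF = 4.211 W/m²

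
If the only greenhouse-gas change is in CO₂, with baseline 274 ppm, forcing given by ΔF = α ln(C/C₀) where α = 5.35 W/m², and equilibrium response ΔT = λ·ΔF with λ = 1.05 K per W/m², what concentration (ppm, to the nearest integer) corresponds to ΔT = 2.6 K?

Required forcing: ΔF = ΔT/λ = 2.6/1.05 = 2.4762 W/m².
Then ln(C/274) = ΔF/5.35 = 2.4762/5.35 = 0.46284.
So C = 274 × e^0.46284 = 274 × 1.58858 = 435.27 ppm.

C ≈ 435 ppm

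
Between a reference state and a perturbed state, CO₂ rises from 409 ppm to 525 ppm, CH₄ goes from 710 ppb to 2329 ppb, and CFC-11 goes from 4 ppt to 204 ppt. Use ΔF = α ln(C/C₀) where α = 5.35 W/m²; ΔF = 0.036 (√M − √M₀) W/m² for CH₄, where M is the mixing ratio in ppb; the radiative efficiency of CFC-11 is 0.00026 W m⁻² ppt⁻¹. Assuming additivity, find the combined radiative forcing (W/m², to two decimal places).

CO₂: 5.35 × ln(525/409) = 5.35 × ln(1.28362) = 5.35 × 0.24968 = 1.3358 W/m².
CH₄: 0.036 × (√2329 − √710) = 0.036 × (48.2597 − 26.6458) = 0.036 × 21.6139 = 0.7781 W/m².
CFC-11: ΔF = 0.00026 × (204 − 4) = 0.00026 × 200 = 0.0520 W/m².
Total ΔF = 1.3358 + 0.7781 + 0.0520 = 2.1659 W/m².

ΔF = 2.17 W/m²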